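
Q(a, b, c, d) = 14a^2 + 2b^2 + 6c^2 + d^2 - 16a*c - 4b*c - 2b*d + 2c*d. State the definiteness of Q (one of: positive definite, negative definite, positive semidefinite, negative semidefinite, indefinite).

The associated matrix is A = [[14, 0, -8, 0], [0, 2, -2, -1], [-8, -2, 6, 1], [0, -1, 1, 1]].
An LDLᵀ factorisation of A has diagonal entries 14, 2, -4/7, 1/2.
That gives 3 positive, 1 negative pivots.
Hence Q is indefinite.

indefinite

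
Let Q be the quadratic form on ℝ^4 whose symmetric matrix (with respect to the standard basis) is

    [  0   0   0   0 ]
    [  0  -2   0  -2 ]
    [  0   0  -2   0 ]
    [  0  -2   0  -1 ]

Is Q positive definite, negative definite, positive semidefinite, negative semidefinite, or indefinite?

indefinite

Row-reducing A symmetrically gives the diagonal entries 0, -2, -2, 1.
Counting signs: 1 positive, 2 negative, 1 zero.
Hence Q is indefinite.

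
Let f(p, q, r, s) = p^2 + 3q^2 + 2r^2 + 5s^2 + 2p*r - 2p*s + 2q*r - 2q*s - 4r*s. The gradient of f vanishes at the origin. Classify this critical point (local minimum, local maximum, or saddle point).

local minimum

The Hessian at the origin is H = [[2, 0, 2, -2], [0, 6, 2, -2], [2, 2, 4, -4], [-2, -2, -4, 10]].
Symmetric row and column elimination reduces H to a congruent diagonal form with pivots 2, 6, 4/3, 6.
So there are 4 positive pivots.
H is positive definite, so the origin is a strict local minimum.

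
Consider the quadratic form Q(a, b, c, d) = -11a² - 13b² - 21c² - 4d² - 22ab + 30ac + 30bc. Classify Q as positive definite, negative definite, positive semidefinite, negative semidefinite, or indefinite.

negative definite

The symmetric matrix is A = [[-11, -11, 15, 0], [-11, -13, 15, 0], [15, 15, -21, 0], [0, 0, 0, -4]].
Applying the same elementary operations to the rows and columns of A produces a congruent diagonal matrix with entries -11, -2, -6/11, -4.
Counting signs: 4 negative.
Hence Q is negative definite.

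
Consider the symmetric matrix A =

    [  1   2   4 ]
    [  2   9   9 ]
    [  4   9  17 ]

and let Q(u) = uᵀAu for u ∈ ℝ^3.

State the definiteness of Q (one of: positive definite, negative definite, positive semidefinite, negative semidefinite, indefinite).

positive definite

Applying the same elementary operations to the rows and columns of A produces a congruent diagonal matrix with entries 1, 5, 4/5.
So there are 3 positive pivots.
Hence Q is positive definite.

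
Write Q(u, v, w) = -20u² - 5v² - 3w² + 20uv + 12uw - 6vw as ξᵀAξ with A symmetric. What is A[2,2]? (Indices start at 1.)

The coefficient of v² in Q is -5, and that is exactly A[2,2].

-5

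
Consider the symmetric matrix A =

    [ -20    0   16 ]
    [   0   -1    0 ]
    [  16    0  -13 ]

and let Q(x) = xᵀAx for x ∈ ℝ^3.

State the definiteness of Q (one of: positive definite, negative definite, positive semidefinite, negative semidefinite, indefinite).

Leading principal minors: Δ_1 = -20, Δ_2 = 20, Δ_3 = -4.
The signs alternate starting with Δ_1 < 0, so by Sylvester's criterion Q is negative definite.

negative definite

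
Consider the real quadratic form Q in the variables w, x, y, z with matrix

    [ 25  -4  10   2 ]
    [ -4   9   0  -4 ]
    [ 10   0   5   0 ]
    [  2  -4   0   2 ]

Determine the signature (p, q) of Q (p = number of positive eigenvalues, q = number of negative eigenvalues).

(4, 0)

Applying the same elementary operations to the rows and columns of A produces a congruent diagonal matrix with entries 25, 209/25, 145/209, 6/29.
That gives 4 positive pivots.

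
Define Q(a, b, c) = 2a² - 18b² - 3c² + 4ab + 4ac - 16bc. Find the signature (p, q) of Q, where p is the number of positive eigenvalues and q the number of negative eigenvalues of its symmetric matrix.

(1, 1)

Write A = [[2, 2, 2], [2, -18, -8], [2, -8, -3]].
Congruent diagonalization of A (simultaneous row and column reduction) yields pivots 2, -20, 0.
That gives 1 positive, 1 negative, 1 zero pivots.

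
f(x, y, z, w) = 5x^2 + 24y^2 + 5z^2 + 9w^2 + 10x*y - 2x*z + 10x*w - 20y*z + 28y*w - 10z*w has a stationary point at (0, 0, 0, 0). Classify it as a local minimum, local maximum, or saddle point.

The Hessian at the origin is H = [[10, 10, -2, 10], [10, 48, -20, 28], [-2, -20, 10, -10], [10, 28, -10, 18]].
Symmetric row and column elimination reduces H to a congruent diagonal form with pivots 10, 38, 102/95, -40/51.
Counting signs: 3 positive, 1 negative.
H is indefinite, so the origin is a saddle point.

saddle point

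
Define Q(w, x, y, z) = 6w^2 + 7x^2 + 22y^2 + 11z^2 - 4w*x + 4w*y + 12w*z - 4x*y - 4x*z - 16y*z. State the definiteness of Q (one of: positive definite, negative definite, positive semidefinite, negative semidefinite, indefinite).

The associated matrix is A = [[6, -2, 2, 6], [-2, 7, -2, -2], [2, -2, 22, -8], [6, -2, -8, 11]].
Applying the same elementary operations to the rows and columns of A produces a congruent diagonal matrix with entries 6, 19/3, 400/19, 1/4.
So there are 4 positive pivots.
Hence Q is positive definite.

positive definite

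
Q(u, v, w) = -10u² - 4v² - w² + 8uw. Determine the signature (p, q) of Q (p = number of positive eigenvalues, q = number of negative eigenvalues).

(1, 2)

Write A = [[-10, 0, 4], [0, -4, 0], [4, 0, -1]].
Row-reducing A symmetrically gives the diagonal entries -10, -4, 3/5.
Counting signs: 1 positive, 2 negative.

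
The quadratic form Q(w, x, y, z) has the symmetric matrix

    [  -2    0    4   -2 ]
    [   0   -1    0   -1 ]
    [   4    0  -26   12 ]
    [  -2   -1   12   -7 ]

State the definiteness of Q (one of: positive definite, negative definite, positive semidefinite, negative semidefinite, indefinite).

negative definite

Leading principal minors: Δ_1 = -2, Δ_2 = 2, Δ_3 = -36, Δ_4 = 16.
The signs alternate starting with Δ_1 < 0, so by Sylvester's criterion Q is negative definite.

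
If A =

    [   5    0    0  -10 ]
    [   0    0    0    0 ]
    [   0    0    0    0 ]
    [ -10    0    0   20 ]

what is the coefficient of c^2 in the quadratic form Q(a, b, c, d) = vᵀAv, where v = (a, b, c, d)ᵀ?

The coefficient of c^2 is the diagonal entry A[3,3] = 0.

0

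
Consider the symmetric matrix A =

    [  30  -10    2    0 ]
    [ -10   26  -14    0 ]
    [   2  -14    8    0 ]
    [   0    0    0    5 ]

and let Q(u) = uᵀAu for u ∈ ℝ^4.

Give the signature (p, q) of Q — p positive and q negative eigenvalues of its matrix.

Row-reducing A symmetrically gives the diagonal entries 30, 68/3, 2/85, 5.
So there are 4 positive pivots.

(4, 0)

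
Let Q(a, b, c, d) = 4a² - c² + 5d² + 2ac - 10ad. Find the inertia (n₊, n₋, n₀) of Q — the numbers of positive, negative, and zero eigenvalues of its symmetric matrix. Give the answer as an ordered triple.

(1, 1, 2)

The associated matrix is A = [[4, 0, 1, -5], [0, 0, 0, 0], [1, 0, -1, 0], [-5, 0, 0, 5]].
Row-reducing A symmetrically gives the diagonal entries 4, 0, -5/4, 0.
That gives 1 positive, 1 negative, 2 zero pivots.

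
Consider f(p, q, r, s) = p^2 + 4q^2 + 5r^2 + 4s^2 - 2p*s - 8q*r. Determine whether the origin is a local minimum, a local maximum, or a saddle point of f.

local minimum

The Hessian at the origin is H = [[2, 0, 0, -2], [0, 8, -8, 0], [0, -8, 10, 0], [-2, 0, 0, 8]].
Congruent diagonalization of H (simultaneous row and column reduction) yields pivots 2, 8, 2, 6.
Counting signs: 4 positive.
H is positive definite, so the origin is a strict local minimum.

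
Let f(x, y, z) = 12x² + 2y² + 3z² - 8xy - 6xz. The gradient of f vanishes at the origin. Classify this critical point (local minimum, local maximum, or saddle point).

local minimum

The Hessian at the origin is H = [[24, -8, -6], [-8, 4, 0], [-6, 0, 6]].
Symmetric row and column elimination reduces H to a congruent diagonal form with pivots 24, 4/3, 3/2.
Counting signs: 3 positive.
H is positive definite, so the origin is a strict local minimum.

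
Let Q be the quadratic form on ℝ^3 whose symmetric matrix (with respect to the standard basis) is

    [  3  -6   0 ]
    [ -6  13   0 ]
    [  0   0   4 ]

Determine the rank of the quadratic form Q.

3

Congruent diagonalization of A (simultaneous row and column reduction) yields pivots 3, 1, 4.
That gives 3 positive pivots.
The rank is the number of nonzero pivots: 3.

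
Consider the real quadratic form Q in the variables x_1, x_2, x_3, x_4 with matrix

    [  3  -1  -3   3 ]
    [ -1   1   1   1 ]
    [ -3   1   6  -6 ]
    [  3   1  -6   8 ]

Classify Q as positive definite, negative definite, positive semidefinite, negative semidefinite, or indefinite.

Symmetric row and column elimination reduces A to a congruent diagonal form with pivots 3, 2/3, 3, -4.
That gives 3 positive, 1 negative pivots.
Hence Q is indefinite.

indefinite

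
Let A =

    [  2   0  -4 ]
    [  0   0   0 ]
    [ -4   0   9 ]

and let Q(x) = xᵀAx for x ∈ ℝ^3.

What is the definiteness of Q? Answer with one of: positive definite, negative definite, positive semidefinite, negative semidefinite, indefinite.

Row-reducing A symmetrically gives the diagonal entries 2, 0, 1.
That gives 2 positive, 1 zero pivots.
Hence Q is positive semidefinite.

positive semidefinite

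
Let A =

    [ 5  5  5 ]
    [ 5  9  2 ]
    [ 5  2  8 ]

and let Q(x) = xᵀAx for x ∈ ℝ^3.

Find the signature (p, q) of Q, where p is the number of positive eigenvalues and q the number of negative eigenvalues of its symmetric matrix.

Row-reducing A symmetrically gives the diagonal entries 5, 4, 3/4.
That gives 3 positive pivots.

(3, 0)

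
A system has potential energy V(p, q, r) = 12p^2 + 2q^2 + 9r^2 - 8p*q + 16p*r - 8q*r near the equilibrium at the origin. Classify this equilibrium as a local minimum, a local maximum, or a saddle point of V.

local minimum

The Hessian at the origin is H = [[24, -8, 16], [-8, 4, -8], [16, -8, 18]].
Symmetric row and column elimination reduces H to a congruent diagonal form with pivots 24, 4/3, 2.
Counting signs: 3 positive.
H is positive definite, so the origin is a strict local minimum.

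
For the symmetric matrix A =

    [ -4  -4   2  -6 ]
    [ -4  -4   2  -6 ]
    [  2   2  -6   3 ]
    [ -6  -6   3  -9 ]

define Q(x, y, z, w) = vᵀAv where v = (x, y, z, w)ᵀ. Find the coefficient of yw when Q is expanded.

-12

The coefficient of yw is A[2,4] + A[4,2] = 2·(-6) = -12.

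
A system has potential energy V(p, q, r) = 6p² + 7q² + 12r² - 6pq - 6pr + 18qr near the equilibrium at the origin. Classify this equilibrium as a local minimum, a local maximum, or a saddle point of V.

The Hessian at the origin is H = [[12, -6, -6], [-6, 14, 18], [-6, 18, 24]].
Applying the same elementary operations to the rows and columns of H produces a congruent diagonal matrix with entries 12, 11, 6/11.
So there are 3 positive pivots.
H is positive definite, so the origin is a strict local minimum.

local minimum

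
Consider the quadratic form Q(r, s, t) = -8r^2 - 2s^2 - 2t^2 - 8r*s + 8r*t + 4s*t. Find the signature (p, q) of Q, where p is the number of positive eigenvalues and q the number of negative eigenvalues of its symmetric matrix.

The associated matrix is A = [[-8, -4, 4], [-4, -2, 2], [4, 2, -2]].
Row-reducing A symmetrically gives the diagonal entries -8, 0, 0.
That gives 1 negative, 2 zero pivots.

(0, 1)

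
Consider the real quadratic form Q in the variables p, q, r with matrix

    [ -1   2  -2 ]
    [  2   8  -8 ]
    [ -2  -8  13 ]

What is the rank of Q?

Applying the same elementary operations to the rows and columns of A produces a congruent diagonal matrix with entries -1, 12, 5.
So there are 2 positive, 1 negative pivots.
The rank is the number of nonzero pivots: 3.

3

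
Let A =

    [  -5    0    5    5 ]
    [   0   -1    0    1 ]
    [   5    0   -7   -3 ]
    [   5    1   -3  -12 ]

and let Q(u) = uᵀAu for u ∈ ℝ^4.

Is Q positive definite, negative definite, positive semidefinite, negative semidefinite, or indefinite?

Leading principal minors: Δ_1 = -5, Δ_2 = 5, Δ_3 = -10, Δ_4 = 40.
The signs alternate starting with Δ_1 < 0, so by Sylvester's criterion Q is negative definite.

negative definite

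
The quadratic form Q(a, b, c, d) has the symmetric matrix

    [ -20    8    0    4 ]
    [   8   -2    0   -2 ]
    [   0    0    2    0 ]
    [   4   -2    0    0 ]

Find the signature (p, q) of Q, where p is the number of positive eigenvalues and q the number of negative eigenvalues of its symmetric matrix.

(3, 1)

An LDLᵀ factorisation of A has diagonal entries -20, 6/5, 2, 2/3.
So there are 3 positive, 1 negative pivots.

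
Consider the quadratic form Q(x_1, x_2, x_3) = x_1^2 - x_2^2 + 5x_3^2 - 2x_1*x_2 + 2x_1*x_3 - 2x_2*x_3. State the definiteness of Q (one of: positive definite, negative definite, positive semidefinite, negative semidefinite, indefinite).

The symmetric matrix is A = [[1, -1, 1], [-1, -1, -1], [1, -1, 5]].
Congruent diagonalization of A (simultaneous row and column reduction) yields pivots 1, -2, 4.
Counting signs: 2 positive, 1 negative.
Hence Q is indefinite.

indefinite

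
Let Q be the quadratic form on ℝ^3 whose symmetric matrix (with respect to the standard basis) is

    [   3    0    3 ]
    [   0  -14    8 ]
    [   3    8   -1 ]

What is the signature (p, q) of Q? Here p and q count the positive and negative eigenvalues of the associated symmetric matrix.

(2, 1)

Applying the same elementary operations to the rows and columns of A produces a congruent diagonal matrix with entries 3, -14, 4/7.
That gives 2 positive, 1 negative pivots.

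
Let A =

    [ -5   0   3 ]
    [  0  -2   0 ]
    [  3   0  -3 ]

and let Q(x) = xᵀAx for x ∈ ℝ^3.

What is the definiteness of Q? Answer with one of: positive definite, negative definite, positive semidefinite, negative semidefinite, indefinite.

An LDLᵀ factorisation of A has diagonal entries -5, -2, -6/5.
Counting signs: 3 negative.
Hence Q is negative definite.

negative definite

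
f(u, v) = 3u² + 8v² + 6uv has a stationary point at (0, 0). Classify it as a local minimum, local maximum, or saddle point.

local minimum

The Hessian at the origin is H = [[6, 6], [6, 16]].
det H = 6·16 − (6)² = 60 > 0 and H[1,1] = 6 > 0, so H is positive definite.
Therefore the origin is a local minimum.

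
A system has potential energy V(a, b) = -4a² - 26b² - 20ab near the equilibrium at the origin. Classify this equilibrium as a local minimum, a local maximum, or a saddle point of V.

The Hessian at the origin is H = [[-8, -20], [-20, -52]].
det H = -8·-52 − (-20)² = 16 > 0 and H[1,1] = -8 < 0, so H is negative definite.
Therefore the origin is a local maximum.

local maximum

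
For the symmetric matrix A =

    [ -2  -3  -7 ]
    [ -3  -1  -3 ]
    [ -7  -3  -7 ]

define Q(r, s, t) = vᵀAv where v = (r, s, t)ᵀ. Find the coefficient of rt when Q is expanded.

-14

The coefficient of rt is A[1,3] + A[3,1] = 2·(-7) = -14.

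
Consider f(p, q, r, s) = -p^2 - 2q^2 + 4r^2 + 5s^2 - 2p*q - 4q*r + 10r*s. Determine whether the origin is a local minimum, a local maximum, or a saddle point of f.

saddle point

The Hessian at the origin is H = [[-2, -2, 0, 0], [-2, -4, -4, 0], [0, -4, 8, 10], [0, 0, 10, 10]].
Row-reducing H symmetrically gives the diagonal entries -2, -2, 16, 15/4.
Counting signs: 2 positive, 2 negative.
H is indefinite, so the origin is a saddle point.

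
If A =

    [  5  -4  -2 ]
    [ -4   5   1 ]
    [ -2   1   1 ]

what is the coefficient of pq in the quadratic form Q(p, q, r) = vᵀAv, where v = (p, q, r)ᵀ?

The coefficient of pq is A[1,2] + A[2,1] = 2·(-4) = -8.

-8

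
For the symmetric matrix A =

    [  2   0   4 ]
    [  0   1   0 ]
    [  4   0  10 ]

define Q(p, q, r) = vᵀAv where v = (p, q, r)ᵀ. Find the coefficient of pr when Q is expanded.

The coefficient of pr is A[1,3] + A[3,1] = 2·4 = 8.

8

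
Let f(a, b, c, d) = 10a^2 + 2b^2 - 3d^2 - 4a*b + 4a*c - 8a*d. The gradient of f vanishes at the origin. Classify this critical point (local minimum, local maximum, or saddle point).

saddle point

The Hessian at the origin is H = [[20, -4, 4, -8], [-4, 4, 0, 0], [4, 0, 0, 0], [-8, 0, 0, -6]].
Symmetric row and column elimination reduces H to a congruent diagonal form with pivots 20, 16/5, -1, -6.
So there are 2 positive, 2 negative pivots.
H is indefinite, so the origin is a saddle point.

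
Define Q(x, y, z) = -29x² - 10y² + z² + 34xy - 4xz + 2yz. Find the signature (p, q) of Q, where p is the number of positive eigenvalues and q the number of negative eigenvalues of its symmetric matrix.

(1, 2)

Write A = [[-29, 17, -2], [17, -10, 1], [-2, 1, 1]].
Symmetric row and column elimination reduces A to a congruent diagonal form with pivots -29, -1/29, 2.
Counting signs: 1 positive, 2 negative.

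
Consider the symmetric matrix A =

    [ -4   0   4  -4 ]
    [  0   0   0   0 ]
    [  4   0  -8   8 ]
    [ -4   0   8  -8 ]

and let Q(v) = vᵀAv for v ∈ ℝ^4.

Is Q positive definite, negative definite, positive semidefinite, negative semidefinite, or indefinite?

negative semidefinite

Congruent diagonalization of A (simultaneous row and column reduction) yields pivots -4, 0, -4, 0.
So there are 2 negative, 2 zero pivots.
Hence Q is negative semidefinite.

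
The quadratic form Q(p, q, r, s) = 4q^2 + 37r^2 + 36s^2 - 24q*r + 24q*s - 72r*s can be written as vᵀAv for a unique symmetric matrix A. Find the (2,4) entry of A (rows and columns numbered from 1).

The coefficient of q·s in Q is 24. For a symmetric A this equals A[2,4] + A[4,2] = 2·A[2,4].
So A[2,4] = 24/2 = 12.

12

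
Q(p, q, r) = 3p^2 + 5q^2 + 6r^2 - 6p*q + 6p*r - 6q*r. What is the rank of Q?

The symmetric matrix is A = [[3, -3, 3], [-3, 5, -3], [3, -3, 6]].
An LDLᵀ factorisation of A has diagonal entries 3, 2, 3.
Counting signs: 3 positive.
The rank is the number of nonzero pivots: 3.

3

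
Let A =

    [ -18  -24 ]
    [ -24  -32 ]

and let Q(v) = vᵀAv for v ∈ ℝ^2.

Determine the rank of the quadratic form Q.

Congruent diagonalization of A (simultaneous row and column reduction) yields pivots -18, 0.
That gives 1 negative, 1 zero pivots.
The rank is the number of nonzero pivots: 1.

1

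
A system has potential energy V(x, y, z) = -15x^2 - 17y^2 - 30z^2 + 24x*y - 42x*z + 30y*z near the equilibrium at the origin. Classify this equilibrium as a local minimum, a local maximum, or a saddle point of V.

local maximum

The Hessian at the origin is H = [[-30, 24, -42], [24, -34, 30], [-42, 30, -60]].
Congruent diagonalization of H (simultaneous row and column reduction) yields pivots -30, -74/5, -12/37.
That gives 3 negative pivots.
H is negative definite, so the origin is a strict local maximum.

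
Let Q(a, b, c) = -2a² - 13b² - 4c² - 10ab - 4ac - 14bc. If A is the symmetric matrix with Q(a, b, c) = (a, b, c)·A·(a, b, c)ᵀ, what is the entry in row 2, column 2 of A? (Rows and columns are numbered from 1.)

The coefficient of b² in Q is -13, and that is exactly A[2,2].

-13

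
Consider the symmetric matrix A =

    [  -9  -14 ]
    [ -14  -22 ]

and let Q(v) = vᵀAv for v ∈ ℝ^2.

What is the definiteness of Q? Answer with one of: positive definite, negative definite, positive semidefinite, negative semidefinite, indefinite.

negative definite

For the 2×2 matrix [[-9, -14], [-14, -22]]: det = -9·-22 − (-14)² = 2, trace = -31.
det > 0 so both eigenvalues share the sign of the trace; trace = -31 < 0 ⇒ both negative.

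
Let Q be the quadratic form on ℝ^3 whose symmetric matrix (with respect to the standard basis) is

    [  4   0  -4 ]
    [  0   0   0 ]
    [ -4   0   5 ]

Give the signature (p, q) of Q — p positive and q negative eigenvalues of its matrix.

Symmetric row and column elimination reduces A to a congruent diagonal form with pivots 4, 0, 1.
That gives 2 positive, 1 zero pivots.

(2, 0)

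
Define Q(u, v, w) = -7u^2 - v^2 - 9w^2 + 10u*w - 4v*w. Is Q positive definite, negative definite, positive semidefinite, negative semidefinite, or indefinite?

The symmetric matrix of Q is A = [[-7, 0, 5], [0, -1, -2], [5, -2, -9]].
Leading principal minors: Δ_1 = -7, Δ_2 = 7, Δ_3 = -10.
The signs alternate starting with Δ_1 < 0, so by Sylvester's criterion Q is negative definite.

negative definite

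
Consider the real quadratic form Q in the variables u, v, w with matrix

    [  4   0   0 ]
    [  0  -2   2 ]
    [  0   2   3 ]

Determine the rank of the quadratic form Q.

An LDLᵀ factorisation of A has diagonal entries 4, -2, 5.
Counting signs: 2 positive, 1 negative.
The rank is the number of nonzero pivots: 3.

3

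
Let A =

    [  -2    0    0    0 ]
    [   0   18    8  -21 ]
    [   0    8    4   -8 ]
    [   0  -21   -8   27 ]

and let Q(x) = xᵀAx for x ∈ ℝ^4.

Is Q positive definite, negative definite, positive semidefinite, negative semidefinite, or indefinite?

indefinite

Applying the same elementary operations to the rows and columns of A produces a congruent diagonal matrix with entries -2, 18, 4/9, -3/2.
So there are 2 positive, 2 negative pivots.
Hence Q is indefinite.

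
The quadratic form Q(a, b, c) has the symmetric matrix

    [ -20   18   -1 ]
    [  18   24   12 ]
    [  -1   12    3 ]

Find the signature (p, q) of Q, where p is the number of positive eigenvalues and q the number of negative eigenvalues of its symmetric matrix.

(1, 2)

Symmetric row and column elimination reduces A to a congruent diagonal form with pivots -20, 201/5, -1/67.
So there are 1 positive, 2 negative pivots.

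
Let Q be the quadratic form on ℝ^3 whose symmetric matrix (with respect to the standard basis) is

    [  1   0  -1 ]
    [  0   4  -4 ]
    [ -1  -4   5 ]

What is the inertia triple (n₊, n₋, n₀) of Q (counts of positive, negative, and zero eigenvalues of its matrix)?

(2, 0, 1)

Congruent diagonalization of A (simultaneous row and column reduction) yields pivots 1, 4, 0.
Counting signs: 2 positive, 1 zero.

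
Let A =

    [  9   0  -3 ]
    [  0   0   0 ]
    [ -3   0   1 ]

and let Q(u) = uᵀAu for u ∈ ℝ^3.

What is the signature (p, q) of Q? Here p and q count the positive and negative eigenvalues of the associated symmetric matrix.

(1, 0)

Applying the same elementary operations to the rows and columns of A produces a congruent diagonal matrix with entries 9, 0, 0.
Counting signs: 1 positive, 2 zero.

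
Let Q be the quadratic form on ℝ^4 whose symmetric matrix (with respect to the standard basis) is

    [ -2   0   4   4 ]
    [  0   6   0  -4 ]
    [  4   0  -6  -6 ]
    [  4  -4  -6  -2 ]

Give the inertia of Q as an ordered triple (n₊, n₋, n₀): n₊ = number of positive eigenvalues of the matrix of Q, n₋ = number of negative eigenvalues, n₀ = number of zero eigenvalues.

(3, 1, 0)

Row-reducing A symmetrically gives the diagonal entries -2, 6, 2, 4/3.
Counting signs: 3 positive, 1 negative.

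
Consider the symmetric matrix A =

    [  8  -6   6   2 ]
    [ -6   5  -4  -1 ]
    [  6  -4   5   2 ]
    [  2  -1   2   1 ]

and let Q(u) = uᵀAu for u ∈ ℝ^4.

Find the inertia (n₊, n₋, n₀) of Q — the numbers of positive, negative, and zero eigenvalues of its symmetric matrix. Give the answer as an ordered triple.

(2, 0, 2)

Applying the same elementary operations to the rows and columns of A produces a congruent diagonal matrix with entries 8, 1/2, 0, 0.
That gives 2 positive, 2 zero pivots.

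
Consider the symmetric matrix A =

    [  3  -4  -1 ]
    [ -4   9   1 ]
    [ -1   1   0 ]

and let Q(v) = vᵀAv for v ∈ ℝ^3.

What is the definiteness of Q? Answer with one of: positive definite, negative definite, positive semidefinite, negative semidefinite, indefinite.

Row-reducing A symmetrically gives the diagonal entries 3, 11/3, -4/11.
That gives 2 positive, 1 negative pivots.
Hence Q is indefinite.

indefinite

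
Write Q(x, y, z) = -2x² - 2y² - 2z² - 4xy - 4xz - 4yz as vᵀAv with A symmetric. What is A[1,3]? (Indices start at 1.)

-2

The coefficient of x·z in Q is -4. For a symmetric A this equals A[1,3] + A[3,1] = 2·A[1,3].
So A[1,3] = -4/2 = -2.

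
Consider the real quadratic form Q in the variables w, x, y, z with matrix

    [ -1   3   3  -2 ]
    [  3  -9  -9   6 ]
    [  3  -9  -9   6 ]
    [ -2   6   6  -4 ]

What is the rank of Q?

1

Applying the same elementary operations to the rows and columns of A produces a congruent diagonal matrix with entries -1, 0, 0, 0.
That gives 1 negative, 3 zero pivots.
The rank is the number of nonzero pivots: 1.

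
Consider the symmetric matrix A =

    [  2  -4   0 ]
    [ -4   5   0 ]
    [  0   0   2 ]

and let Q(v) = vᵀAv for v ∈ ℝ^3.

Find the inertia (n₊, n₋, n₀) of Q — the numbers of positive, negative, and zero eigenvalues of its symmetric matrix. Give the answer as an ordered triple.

An LDLᵀ factorisation of A has diagonal entries 2, -3, 2.
Counting signs: 2 positive, 1 negative.

(2, 1, 0)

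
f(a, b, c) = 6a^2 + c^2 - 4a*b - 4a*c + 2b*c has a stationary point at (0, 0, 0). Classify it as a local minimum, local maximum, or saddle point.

The Hessian at the origin is H = [[12, -4, -4], [-4, 0, 2], [-4, 2, 2]].
Symmetric row and column elimination reduces H to a congruent diagonal form with pivots 12, -4/3, 1.
So there are 2 positive, 1 negative pivots.
H is indefinite, so the origin is a saddle point.

saddle point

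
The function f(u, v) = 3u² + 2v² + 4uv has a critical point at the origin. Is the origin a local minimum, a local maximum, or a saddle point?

The Hessian at the origin is H = [[6, 4], [4, 4]].
det H = 6·4 − (4)² = 8 > 0 and H[1,1] = 6 > 0, so H is positive definite.
Therefore the origin is a local minimum.

local minimum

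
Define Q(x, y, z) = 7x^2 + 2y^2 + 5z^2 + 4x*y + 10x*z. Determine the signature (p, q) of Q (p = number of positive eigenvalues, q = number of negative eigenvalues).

(2, 0)

The symmetric matrix is A = [[7, 2, 5], [2, 2, 0], [5, 0, 5]].
Symmetric row and column elimination reduces A to a congruent diagonal form with pivots 7, 10/7, 0.
Counting signs: 2 positive, 1 zero.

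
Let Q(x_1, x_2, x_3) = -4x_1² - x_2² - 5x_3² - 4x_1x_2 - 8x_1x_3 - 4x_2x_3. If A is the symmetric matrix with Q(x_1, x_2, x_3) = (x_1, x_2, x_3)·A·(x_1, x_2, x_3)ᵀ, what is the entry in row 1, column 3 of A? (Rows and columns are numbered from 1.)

The coefficient of x_1·x_3 in Q is -8. For a symmetric A this equals A[1,3] + A[3,1] = 2·A[1,3].
So A[1,3] = -8/2 = -4.

-4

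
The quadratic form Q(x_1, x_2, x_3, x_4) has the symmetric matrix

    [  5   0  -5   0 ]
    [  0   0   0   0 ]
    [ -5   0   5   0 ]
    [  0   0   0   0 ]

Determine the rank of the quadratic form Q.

1

Symmetric row and column elimination reduces A to a congruent diagonal form with pivots 5, 0, 0, 0.
So there are 1 positive, 3 zero pivots.
The rank is the number of nonzero pivots: 1.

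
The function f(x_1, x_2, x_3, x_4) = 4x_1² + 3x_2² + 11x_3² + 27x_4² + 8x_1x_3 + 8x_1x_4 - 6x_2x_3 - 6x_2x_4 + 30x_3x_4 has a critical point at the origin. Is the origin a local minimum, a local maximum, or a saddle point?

The Hessian at the origin is H = [[8, 0, 8, 8], [0, 6, -6, -6], [8, -6, 22, 30], [8, -6, 30, 54]].
Symmetric row and column elimination reduces H to a congruent diagonal form with pivots 8, 6, 8, 8.
Counting signs: 4 positive.
H is positive definite, so the origin is a strict local minimum.

local minimum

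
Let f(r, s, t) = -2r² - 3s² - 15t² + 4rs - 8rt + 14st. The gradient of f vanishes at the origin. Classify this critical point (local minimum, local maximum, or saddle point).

The Hessian at the origin is H = [[-4, 4, -8], [4, -6, 14], [-8, 14, -30]].
Symmetric row and column elimination reduces H to a congruent diagonal form with pivots -4, -2, 4.
So there are 1 positive, 2 negative pivots.
H is indefinite, so the origin is a saddle point.

saddle point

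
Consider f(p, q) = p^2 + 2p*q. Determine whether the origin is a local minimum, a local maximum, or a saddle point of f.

saddle point

The Hessian at the origin is H = [[2, 2], [2, 0]].
det H = 2·0 − (2)² = -4 < 0, so H is indefinite.
Therefore the origin is a saddle point.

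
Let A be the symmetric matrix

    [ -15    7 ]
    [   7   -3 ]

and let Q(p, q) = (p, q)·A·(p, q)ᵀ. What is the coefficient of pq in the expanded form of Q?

14

The coefficient of pq is A[1,2] + A[2,1] = 2·7 = 14.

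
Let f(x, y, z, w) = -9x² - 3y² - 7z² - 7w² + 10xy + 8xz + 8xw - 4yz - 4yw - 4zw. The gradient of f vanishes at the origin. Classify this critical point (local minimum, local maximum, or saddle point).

The Hessian at the origin is H = [[-18, 10, 8, 8], [10, -6, -4, -4], [8, -4, -14, -4], [8, -4, -4, -14]].
Applying the same elementary operations to the rows and columns of H produces a congruent diagonal matrix with entries -18, -4/9, -10, -10.
So there are 4 negative pivots.
H is negative definite, so the origin is a strict local maximum.

local maximum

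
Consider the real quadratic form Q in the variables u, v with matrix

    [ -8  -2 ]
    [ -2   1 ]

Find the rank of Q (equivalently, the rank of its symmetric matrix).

2

Row-reducing A symmetrically gives the diagonal entries -8, 3/2.
That gives 1 positive, 1 negative pivots.
The rank is the number of nonzero pivots: 2.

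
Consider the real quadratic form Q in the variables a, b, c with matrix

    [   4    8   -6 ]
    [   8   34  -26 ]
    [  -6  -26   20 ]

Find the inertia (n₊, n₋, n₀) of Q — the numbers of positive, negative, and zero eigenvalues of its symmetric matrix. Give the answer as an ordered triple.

(3, 0, 0)

Symmetric row and column elimination reduces A to a congruent diagonal form with pivots 4, 18, 1/9.
Counting signs: 3 positive.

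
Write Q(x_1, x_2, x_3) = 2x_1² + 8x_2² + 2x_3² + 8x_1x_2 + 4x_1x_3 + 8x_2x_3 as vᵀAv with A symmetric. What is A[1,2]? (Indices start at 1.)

The coefficient of x_1·x_2 in Q is 8. For a symmetric A this equals A[1,2] + A[2,1] = 2·A[1,2].
So A[1,2] = 8/2 = 4.

4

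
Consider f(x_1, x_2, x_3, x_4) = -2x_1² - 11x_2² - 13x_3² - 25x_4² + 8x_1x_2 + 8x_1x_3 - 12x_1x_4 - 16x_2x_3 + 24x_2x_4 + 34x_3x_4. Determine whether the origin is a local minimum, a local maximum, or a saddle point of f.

local maximum

The Hessian at the origin is H = [[-4, 8, 8, -12], [8, -22, -16, 24], [8, -16, -26, 34], [-12, 24, 34, -50]].
Applying the same elementary operations to the rows and columns of H produces a congruent diagonal matrix with entries -4, -6, -10, -4.
Counting signs: 4 negative.
H is negative definite, so the origin is a strict local maximum.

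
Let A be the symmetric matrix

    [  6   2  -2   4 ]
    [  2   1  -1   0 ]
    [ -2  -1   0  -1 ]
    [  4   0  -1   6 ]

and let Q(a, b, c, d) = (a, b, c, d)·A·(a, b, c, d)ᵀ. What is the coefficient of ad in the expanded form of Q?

The coefficient of ad is A[1,4] + A[4,1] = 2·4 = 8.

8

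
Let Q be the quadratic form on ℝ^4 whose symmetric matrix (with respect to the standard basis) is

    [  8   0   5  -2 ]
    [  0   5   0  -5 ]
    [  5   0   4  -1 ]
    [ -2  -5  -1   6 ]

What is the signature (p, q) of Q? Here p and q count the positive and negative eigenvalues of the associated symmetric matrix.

(4, 0)

Congruent diagonalization of A (simultaneous row and column reduction) yields pivots 8, 5, 7/8, 3/7.
Counting signs: 4 positive.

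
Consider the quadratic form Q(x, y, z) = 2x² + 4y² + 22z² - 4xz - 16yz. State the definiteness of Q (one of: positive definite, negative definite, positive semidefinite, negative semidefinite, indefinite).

positive definite

Write A = [[2, 0, -2], [0, 4, -8], [-2, -8, 22]].
Applying the same elementary operations to the rows and columns of A produces a congruent diagonal matrix with entries 2, 4, 4.
Counting signs: 3 positive.
Hence Q is positive definite.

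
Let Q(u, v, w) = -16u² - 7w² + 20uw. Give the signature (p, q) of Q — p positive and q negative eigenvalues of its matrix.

(0, 2)

Write A = [[-16, 0, 10], [0, 0, 0], [10, 0, -7]].
Congruent diagonalization of A (simultaneous row and column reduction) yields pivots -16, 0, -3/4.
Counting signs: 2 negative, 1 zero.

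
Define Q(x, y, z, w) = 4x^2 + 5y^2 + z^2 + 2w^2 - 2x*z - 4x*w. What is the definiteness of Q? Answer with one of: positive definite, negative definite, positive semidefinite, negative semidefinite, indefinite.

The symmetric matrix is A = [[4, 0, -1, -2], [0, 5, 0, 0], [-1, 0, 1, 0], [-2, 0, 0, 2]].
Congruent diagonalization of A (simultaneous row and column reduction) yields pivots 4, 5, 3/4, 2/3.
So there are 4 positive pivots.
Hence Q is positive definite.

positive definite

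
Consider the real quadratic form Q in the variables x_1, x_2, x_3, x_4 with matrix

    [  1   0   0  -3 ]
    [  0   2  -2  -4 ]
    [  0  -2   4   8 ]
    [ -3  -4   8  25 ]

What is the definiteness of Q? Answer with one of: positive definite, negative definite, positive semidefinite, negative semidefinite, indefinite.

positive semidefinite

Symmetric row and column elimination reduces A to a congruent diagonal form with pivots 1, 2, 2, 0.
Counting signs: 3 positive, 1 zero.
Hence Q is positive semidefinite.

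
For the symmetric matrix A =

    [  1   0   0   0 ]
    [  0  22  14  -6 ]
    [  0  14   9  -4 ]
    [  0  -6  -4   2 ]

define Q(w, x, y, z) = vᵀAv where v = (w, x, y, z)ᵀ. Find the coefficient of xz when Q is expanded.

The coefficient of xz is A[2,4] + A[4,2] = 2·(-6) = -12.

-12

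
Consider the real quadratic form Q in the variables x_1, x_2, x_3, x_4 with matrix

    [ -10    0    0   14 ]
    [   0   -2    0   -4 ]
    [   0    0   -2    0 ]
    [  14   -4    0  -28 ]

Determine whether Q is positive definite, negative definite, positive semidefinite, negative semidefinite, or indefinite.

Leading principal minors: Δ_1 = -10, Δ_2 = 20, Δ_3 = -40, Δ_4 = 16.
The signs alternate starting with Δ_1 < 0, so by Sylvester's criterion Q is negative definite.

negative definite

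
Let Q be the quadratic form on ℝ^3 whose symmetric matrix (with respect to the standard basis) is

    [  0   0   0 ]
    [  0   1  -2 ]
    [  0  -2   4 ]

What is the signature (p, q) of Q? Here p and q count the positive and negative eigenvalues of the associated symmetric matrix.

(1, 0)

Row-reducing A symmetrically gives the diagonal entries 0, 1, 0.
That gives 1 positive, 2 zero pivots.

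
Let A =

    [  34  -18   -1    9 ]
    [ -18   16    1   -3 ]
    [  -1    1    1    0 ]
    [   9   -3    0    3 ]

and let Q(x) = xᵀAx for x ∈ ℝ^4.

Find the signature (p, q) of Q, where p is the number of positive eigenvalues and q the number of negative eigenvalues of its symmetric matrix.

Symmetric row and column elimination reduces A to a congruent diagonal form with pivots 34, 110/17, 103/110, 12/103.
So there are 4 positive pivots.

(4, 0)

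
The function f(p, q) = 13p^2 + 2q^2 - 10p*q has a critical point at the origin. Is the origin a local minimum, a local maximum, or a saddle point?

local minimum

The Hessian at the origin is H = [[26, -10], [-10, 4]].
det H = 26·4 − (-10)² = 4 > 0 and H[1,1] = 26 > 0, so H is positive definite.
Therefore the origin is a local minimum.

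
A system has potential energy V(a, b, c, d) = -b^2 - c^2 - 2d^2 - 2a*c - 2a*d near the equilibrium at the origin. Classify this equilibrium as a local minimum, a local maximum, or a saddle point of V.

The Hessian at the origin is H = [[0, 0, -2, -2], [0, -2, 0, 0], [-2, 0, -2, 0], [-2, 0, 0, -4]].
H is indefinite, so the origin is a saddle point.

saddle point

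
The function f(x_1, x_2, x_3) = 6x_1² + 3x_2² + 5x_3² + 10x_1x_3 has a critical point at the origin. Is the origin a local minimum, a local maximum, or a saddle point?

local minimum

The Hessian at the origin is H = [[12, 0, 10], [0, 6, 0], [10, 0, 10]].
Symmetric row and column elimination reduces H to a congruent diagonal form with pivots 12, 6, 5/3.
Counting signs: 3 positive.
H is positive definite, so the origin is a strict local minimum.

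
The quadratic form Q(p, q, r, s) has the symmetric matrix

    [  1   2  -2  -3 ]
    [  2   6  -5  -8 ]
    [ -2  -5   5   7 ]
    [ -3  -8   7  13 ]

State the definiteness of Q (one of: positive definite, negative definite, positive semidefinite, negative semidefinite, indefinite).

positive definite

Applying the same elementary operations to the rows and columns of A produces a congruent diagonal matrix with entries 1, 2, 1/2, 2.
That gives 4 positive pivots.
Hence Q is positive definite.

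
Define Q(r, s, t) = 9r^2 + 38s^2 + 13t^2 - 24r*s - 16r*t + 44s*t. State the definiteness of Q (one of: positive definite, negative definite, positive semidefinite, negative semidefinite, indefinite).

Write A = [[9, -12, -8], [-12, 38, 22], [-8, 22, 13]].
Congruent diagonalization of A (simultaneous row and column reduction) yields pivots 9, 22, 5/99.
That gives 3 positive pivots.
Hence Q is positive definite.

positive definite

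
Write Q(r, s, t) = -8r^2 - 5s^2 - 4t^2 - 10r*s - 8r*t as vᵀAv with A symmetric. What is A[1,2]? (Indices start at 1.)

The coefficient of r·s in Q is -10. For a symmetric A this equals A[1,2] + A[2,1] = 2·A[1,2].
So A[1,2] = -10/2 = -5.

-5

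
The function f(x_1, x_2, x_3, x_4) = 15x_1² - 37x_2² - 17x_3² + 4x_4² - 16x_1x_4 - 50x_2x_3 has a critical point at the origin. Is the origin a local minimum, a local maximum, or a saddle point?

The Hessian at the origin is H = [[30, 0, 0, -16], [0, -74, -50, 0], [0, -50, -34, 0], [-16, 0, 0, 8]].
Symmetric row and column elimination reduces H to a congruent diagonal form with pivots 30, -74, -8/37, -8/15.
That gives 1 positive, 3 negative pivots.
H is indefinite, so the origin is a saddle point.

saddle point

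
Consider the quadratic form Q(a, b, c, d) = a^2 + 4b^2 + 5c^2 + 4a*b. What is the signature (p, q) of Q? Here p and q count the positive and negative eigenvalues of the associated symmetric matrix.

The associated matrix is A = [[1, 2, 0, 0], [2, 4, 0, 0], [0, 0, 5, 0], [0, 0, 0, 0]].
Row-reducing A symmetrically gives the diagonal entries 1, 0, 5, 0.
So there are 2 positive, 2 zero pivots.

(2, 0)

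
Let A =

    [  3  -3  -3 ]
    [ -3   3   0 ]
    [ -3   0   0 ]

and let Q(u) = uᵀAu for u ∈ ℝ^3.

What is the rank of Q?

3

Row reduction of A gives 3 nonzero rows, so rank A = 3.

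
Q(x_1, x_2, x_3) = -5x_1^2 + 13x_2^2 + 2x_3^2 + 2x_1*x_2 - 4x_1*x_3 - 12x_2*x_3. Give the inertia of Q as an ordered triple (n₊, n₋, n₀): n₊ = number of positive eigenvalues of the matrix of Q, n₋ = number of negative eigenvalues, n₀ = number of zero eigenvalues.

The symmetric matrix is A = [[-5, 1, -2], [1, 13, -6], [-2, -6, 2]].
Congruent diagonalization of A (simultaneous row and column reduction) yields pivots -5, 66/5, -10/33.
So there are 1 positive, 2 negative pivots.

(1, 2, 0)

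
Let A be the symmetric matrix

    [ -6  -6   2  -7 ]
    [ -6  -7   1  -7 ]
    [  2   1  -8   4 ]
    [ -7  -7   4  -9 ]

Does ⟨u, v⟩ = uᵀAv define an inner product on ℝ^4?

no

Row-reducing A symmetrically gives the diagonal entries -6, -1, -19/3, -15/38.
That gives 4 negative pivots.
Hence Q is negative definite.
⟨·,·⟩ is an inner product exactly when A is positive definite.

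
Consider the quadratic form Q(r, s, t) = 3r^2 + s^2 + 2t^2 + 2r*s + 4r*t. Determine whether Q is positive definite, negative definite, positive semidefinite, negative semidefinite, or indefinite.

The associated matrix is A = [[3, 1, 2], [1, 1, 0], [2, 0, 2]].
Congruent diagonalization of A (simultaneous row and column reduction) yields pivots 3, 2/3, 0.
Counting signs: 2 positive, 1 zero.
Hence Q is positive semidefinite.

positive semidefinite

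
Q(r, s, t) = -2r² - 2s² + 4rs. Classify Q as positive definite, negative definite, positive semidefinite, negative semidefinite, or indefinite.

Write A = [[-2, 2, 0], [2, -2, 0], [0, 0, 0]].
Row-reducing A symmetrically gives the diagonal entries -2, 0, 0.
That gives 1 negative, 2 zero pivots.
Hence Q is negative semidefinite.

negative semidefinite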